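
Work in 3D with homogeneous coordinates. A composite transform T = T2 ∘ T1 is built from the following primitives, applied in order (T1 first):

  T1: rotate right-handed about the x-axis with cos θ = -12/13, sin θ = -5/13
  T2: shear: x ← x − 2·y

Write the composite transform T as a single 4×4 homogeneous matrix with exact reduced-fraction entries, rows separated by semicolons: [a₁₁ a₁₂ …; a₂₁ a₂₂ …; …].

T1 = [1 0 0 0; 0 -12/13 5/13 0; 0 -5/13 -12/13 0; 0 0 0 1]
T2·T1 = [1 24/13 -10/13 0; 0 -12/13 5/13 0; 0 -5/13 -12/13 0; 0 0 0 1]

T = [1 24/13 -10/13 0; 0 -12/13 5/13 0; 0 -5/13 -12/13 0; 0 0 0 1]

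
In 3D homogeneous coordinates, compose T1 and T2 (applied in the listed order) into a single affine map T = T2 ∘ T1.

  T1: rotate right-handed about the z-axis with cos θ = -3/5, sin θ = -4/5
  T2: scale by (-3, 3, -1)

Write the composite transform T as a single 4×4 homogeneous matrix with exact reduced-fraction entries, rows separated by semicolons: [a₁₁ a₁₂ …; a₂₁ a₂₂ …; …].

T = [9/5 -12/5 0 0; -12/5 -9/5 0 0; 0 0 -1 0; 0 0 0 1]

T1 = [-3/5 4/5 0 0; -4/5 -3/5 0 0; 0 0 1 0; 0 0 0 1]
T2·T1 = [9/5 -12/5 0 0; -12/5 -9/5 0 0; 0 0 -1 0; 0 0 0 1]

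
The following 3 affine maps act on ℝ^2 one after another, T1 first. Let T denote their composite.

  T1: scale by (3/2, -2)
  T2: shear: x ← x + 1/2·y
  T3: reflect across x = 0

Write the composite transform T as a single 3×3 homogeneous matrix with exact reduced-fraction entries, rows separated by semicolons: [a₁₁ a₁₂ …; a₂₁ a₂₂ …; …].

T = [-3/2 1 0; 0 -2 0; 0 0 1]

T1 = [3/2 0 0; 0 -2 0; 0 0 1]
T2·T1 = [3/2 -1 0; 0 -2 0; 0 0 1]
T3·…·T1 = [-3/2 1 0; 0 -2 0; 0 0 1]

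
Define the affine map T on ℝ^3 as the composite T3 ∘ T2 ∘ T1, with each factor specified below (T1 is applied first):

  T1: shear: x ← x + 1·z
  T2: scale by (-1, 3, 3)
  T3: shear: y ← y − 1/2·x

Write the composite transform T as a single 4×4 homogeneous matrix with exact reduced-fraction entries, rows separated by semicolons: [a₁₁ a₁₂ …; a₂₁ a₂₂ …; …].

T = [-1 0 -1 0; 1/2 3 1/2 0; 0 0 3 0; 0 0 0 1]

T1 = [1 0 1 0; 0 1 0 0; 0 0 1 0; 0 0 0 1]
T2·T1 = [-1 0 -1 0; 0 3 0 0; 0 0 3 0; 0 0 0 1]
T3·…·T1 = [-1 0 -1 0; 1/2 3 1/2 0; 0 0 3 0; 0 0 0 1]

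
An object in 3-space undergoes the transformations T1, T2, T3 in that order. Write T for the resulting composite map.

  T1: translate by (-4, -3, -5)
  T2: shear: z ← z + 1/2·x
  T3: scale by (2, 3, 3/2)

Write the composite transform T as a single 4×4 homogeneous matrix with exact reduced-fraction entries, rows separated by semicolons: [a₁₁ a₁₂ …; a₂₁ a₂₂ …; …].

T1 = [1 0 0 -4; 0 1 0 -3; 0 0 1 -5; 0 0 0 1]
T2·T1 = [1 0 0 -4; 0 1 0 -3; 1/2 0 1 -7; 0 0 0 1]
T3·…·T1 = [2 0 0 -8; 0 3 0 -9; 3/4 0 3/2 -21/2; 0 0 0 1]

T = [2 0 0 -8; 0 3 0 -9; 3/4 0 3/2 -21/2; 0 0 0 1]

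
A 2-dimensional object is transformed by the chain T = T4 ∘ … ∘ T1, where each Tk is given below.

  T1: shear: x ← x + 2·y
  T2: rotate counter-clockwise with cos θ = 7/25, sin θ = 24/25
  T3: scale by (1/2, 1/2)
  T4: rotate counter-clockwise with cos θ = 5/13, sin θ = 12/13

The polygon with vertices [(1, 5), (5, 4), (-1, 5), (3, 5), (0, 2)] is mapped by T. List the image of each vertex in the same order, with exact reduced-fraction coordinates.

T1 shear: x ← x + 2·y: (1, 5) → (11, 5); (5, 4) → (13, 4); (-1, 5) → (9, 5); (3, 5) → (13, 5); (0, 2) → (4, 2)
T2 rotate counter-clockwise with cos θ = 7/25, sin θ = 24/25: (11, 5) → (-43/25, 299/25); (13, 4) → (-1/5, 68/5); (9, 5) → (-57/25, 251/25); (13, 5) → (-29/25, 347/25); (4, 2) → (-4/5, 22/5)
T3 scale by (1/2, 1/2): (-43/25, 299/25) → (-43/50, 299/50); (-1/5, 68/5) → (-1/10, 34/5); (-57/25, 251/25) → (-57/50, 251/50); (-29/25, 347/25) → (-29/50, 347/50); (-4/5, 22/5) → (-2/5, 11/5)
T4 rotate counter-clockwise with cos θ = 5/13, sin θ = 12/13: (-43/50, 299/50) → (-3803/650, 979/650); (-1/10, 34/5) → (-821/130, 164/65); (-57/50, 251/50) → (-3297/650, 571/650); (-29/50, 347/50) → (-4309/650, 1387/650); (-2/5, 11/5) → (-142/65, 31/65)

image vertices: (-3803/650, 979/650), (-821/130, 164/65), (-3297/650, 571/650), (-4309/650, 1387/650), (-142/65, 31/65)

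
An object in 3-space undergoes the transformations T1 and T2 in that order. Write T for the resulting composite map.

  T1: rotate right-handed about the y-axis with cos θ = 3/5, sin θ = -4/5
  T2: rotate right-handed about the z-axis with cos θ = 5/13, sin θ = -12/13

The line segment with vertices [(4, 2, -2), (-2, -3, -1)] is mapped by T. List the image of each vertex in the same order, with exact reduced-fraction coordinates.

image vertices: (44/13, -38/13, 2), (-38/13, -51/65, -11/5)

T1 rotate right-handed about the y-axis with cos θ = 3/5, sin θ = -4/5: (4, 2, -2) → (4, 2, 2); (-2, -3, -1) → (-2/5, -3, -11/5)
T2 rotate right-handed about the z-axis with cos θ = 5/13, sin θ = -12/13: (4, 2, 2) → (44/13, -38/13, 2); (-2/5, -3, -11/5) → (-38/13, -51/65, -11/5)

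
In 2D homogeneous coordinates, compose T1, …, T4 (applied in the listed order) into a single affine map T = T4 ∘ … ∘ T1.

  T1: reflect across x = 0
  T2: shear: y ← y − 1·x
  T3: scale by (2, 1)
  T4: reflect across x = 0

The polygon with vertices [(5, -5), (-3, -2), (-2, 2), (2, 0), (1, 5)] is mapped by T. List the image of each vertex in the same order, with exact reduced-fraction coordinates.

image vertices: (10, 0), (-6, -5), (-4, 0), (4, 2), (2, 6)

T1 reflect across x = 0: (5, -5) → (-5, -5); (-3, -2) → (3, -2); (-2, 2) → (2, 2); (2, 0) → (-2, 0); (1, 5) → (-1, 5)
T2 shear: y ← y − 1·x: (-5, -5) → (-5, 0); (3, -2) → (3, -5); (2, 2) → (2, 0); (-2, 0) → (-2, 2); (-1, 5) → (-1, 6)
T3 scale by (2, 1): (-5, 0) → (-10, 0); (3, -5) → (6, -5); (2, 0) → (4, 0); (-2, 2) → (-4, 2); (-1, 6) → (-2, 6)
T4 reflect across x = 0: (-10, 0) → (10, 0); (6, -5) → (-6, -5); (4, 0) → (-4, 0); (-4, 2) → (4, 2); (-2, 6) → (2, 6)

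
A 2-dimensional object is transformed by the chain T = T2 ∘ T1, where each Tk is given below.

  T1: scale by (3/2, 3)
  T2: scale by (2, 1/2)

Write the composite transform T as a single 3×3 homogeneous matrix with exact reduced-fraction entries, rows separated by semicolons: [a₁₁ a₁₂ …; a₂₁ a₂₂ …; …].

T1 = [3/2 0 0; 0 3 0; 0 0 1]
T2·T1 = [3 0 0; 0 3/2 0; 0 0 1]

T = [3 0 0; 0 3/2 0; 0 0 1]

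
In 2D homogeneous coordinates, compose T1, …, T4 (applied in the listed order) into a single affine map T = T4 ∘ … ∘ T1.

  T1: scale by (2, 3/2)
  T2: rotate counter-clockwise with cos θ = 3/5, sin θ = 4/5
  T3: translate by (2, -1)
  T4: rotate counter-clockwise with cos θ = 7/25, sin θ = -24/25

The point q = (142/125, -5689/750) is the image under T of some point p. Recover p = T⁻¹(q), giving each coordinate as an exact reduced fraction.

p = (5/3, -3)

T1 = [2 0 0; 0 3/2 0; 0 0 1]
T2·T1 = [6/5 -6/5 0; 8/5 9/10 0; 0 0 1]
T3·…·T1 = [6/5 -6/5 2; 8/5 9/10 -1; 0 0 1]
T4·…·T1 = [234/125 66/125 -2/5; -88/125 351/250 -11/5; 0 0 1]
det M = 3; M⁻¹ = [117/250 -22/125 -1/5; 88/375 78/125 22/15; 0 0 1]
M⁻¹ · (142/125, -5689/750)ᵀ = (5/3, -3)ᵀ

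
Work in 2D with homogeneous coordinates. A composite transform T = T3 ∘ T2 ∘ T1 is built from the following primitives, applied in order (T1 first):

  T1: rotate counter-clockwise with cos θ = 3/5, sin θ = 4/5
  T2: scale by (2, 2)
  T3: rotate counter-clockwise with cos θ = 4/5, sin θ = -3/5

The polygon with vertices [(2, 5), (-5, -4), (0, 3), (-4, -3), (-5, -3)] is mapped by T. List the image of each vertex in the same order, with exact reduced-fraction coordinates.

T1 rotate counter-clockwise with cos θ = 3/5, sin θ = 4/5: (2, 5) → (-14/5, 23/5); (-5, -4) → (1/5, -32/5); (0, 3) → (-12/5, 9/5); (-4, -3) → (0, -5); (-5, -3) → (-3/5, -29/5)
T2 scale by (2, 2): (-14/5, 23/5) → (-28/5, 46/5); (1/5, -32/5) → (2/5, -64/5); (-12/5, 9/5) → (-24/5, 18/5); (0, -5) → (0, -10); (-3/5, -29/5) → (-6/5, -58/5)
T3 rotate counter-clockwise with cos θ = 4/5, sin θ = -3/5: (-28/5, 46/5) → (26/25, 268/25); (2/5, -64/5) → (-184/25, -262/25); (-24/5, 18/5) → (-42/25, 144/25); (0, -10) → (-6, -8); (-6/5, -58/5) → (-198/25, -214/25)

image vertices: (26/25, 268/25), (-184/25, -262/25), (-42/25, 144/25), (-6, -8), (-198/25, -214/25)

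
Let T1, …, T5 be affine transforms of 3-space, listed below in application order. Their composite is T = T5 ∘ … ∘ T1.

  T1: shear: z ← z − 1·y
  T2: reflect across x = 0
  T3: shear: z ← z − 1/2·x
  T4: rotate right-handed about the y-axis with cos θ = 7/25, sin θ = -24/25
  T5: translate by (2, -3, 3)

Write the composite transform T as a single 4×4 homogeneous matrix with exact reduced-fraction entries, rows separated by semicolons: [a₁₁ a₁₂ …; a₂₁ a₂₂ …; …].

T = [-19/25 24/25 -24/25 2; 0 1 0 -3; -41/50 -7/25 7/25 3; 0 0 0 1]

T1 = [1 0 0 0; 0 1 0 0; 0 -1 1 0; 0 0 0 1]
T2·T1 = [-1 0 0 0; 0 1 0 0; 0 -1 1 0; 0 0 0 1]
T3·…·T1 = [-1 0 0 0; 0 1 0 0; 1/2 -1 1 0; 0 0 0 1]
T4·…·T1 = [-19/25 24/25 -24/25 0; 0 1 0 0; -41/50 -7/25 7/25 0; 0 0 0 1]
T5·…·T1 = [-19/25 24/25 -24/25 2; 0 1 0 -3; -41/50 -7/25 7/25 3; 0 0 0 1]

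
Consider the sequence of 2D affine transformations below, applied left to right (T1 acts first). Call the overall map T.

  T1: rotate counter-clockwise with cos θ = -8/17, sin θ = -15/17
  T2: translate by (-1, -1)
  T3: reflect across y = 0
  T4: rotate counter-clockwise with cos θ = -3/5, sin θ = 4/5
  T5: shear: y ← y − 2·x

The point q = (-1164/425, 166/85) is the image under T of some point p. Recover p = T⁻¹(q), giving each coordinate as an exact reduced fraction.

p = (3, 7/5)

T1 = [-8/17 15/17 0; -15/17 -8/17 0; 0 0 1]
T2·T1 = [-8/17 15/17 -1; -15/17 -8/17 -1; 0 0 1]
T3·…·T1 = [-8/17 15/17 -1; 15/17 8/17 1; 0 0 1]
T4·…·T1 = [-36/85 -77/85 -1/5; -77/85 36/85 -7/5; 0 0 1]
T5·…·T1 = [-36/85 -77/85 -1/5; -1/17 38/17 -1; 0 0 1]
det M = -1; M⁻¹ = [-38/17 -77/85 -23/17; -1/17 36/85 7/17; 0 0 1]
M⁻¹ · (-1164/425, 166/85)ᵀ = (3, 7/5)ᵀ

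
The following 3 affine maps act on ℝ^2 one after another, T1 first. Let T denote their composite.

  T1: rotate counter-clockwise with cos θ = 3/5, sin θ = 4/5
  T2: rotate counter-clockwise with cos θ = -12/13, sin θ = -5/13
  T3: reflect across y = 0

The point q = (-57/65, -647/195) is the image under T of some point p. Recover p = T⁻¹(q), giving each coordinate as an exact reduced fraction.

T1 = [3/5 -4/5 0; 4/5 3/5 0; 0 0 1]
T2·T1 = [-16/65 63/65 0; -63/65 -16/65 0; 0 0 1]
T3·…·T1 = [-16/65 63/65 0; 63/65 16/65 0; 0 0 1]
det M = -1; M⁻¹ = [-16/65 63/65 0; 63/65 16/65 0; 0 0 1]
M⁻¹ · (-57/65, -647/195)ᵀ = (-3, -5/3)ᵀ

p = (-3, -5/3)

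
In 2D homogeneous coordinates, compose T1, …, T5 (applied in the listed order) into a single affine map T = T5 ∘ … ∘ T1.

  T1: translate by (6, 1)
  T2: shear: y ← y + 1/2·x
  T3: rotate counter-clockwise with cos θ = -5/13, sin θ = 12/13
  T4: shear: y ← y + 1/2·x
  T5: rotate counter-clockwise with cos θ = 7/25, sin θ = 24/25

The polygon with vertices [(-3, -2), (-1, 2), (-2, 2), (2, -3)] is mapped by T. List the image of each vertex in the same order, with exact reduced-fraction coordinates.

T1 translate by (6, 1): (-3, -2) → (3, -1); (-1, 2) → (5, 3); (-2, 2) → (4, 3); (2, -3) → (8, -2)
T2 shear: y ← y + 1/2·x: (3, -1) → (3, 1/2); (5, 3) → (5, 11/2); (4, 3) → (4, 5); (8, -2) → (8, 2)
T3 rotate counter-clockwise with cos θ = -5/13, sin θ = 12/13: (3, 1/2) → (-21/13, 67/26); (5, 11/2) → (-7, 5/2); (4, 5) → (-80/13, 23/13); (8, 2) → (-64/13, 86/13)
T4 shear: y ← y + 1/2·x: (-21/13, 67/26) → (-21/13, 23/13); (-7, 5/2) → (-7, -1); (-80/13, 23/13) → (-80/13, -17/13); (-64/13, 86/13) → (-64/13, 54/13)
T5 rotate counter-clockwise with cos θ = 7/25, sin θ = 24/25: (-21/13, 23/13) → (-699/325, -343/325); (-7, -1) → (-1, -7); (-80/13, -17/13) → (-152/325, -2039/325); (-64/13, 54/13) → (-1744/325, -1158/325)

image vertices: (-699/325, -343/325), (-1, -7), (-152/325, -2039/325), (-1744/325, -1158/325)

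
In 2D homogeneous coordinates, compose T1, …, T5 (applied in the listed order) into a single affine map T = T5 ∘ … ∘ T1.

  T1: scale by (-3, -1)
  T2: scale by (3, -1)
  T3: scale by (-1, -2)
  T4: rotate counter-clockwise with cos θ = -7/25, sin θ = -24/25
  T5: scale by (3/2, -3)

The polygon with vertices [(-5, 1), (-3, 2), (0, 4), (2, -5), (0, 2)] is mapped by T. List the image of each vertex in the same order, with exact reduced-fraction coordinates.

T1 scale by (-3, -1): (-5, 1) → (15, -1); (-3, 2) → (9, -2); (0, 4) → (0, -4); (2, -5) → (-6, 5); (0, 2) → (0, -2)
T2 scale by (3, -1): (15, -1) → (45, 1); (9, -2) → (27, 2); (0, -4) → (0, 4); (-6, 5) → (-18, -5); (0, -2) → (0, 2)
T3 scale by (-1, -2): (45, 1) → (-45, -2); (27, 2) → (-27, -4); (0, 4) → (0, -8); (-18, -5) → (18, 10); (0, 2) → (0, -4)
T4 rotate counter-clockwise with cos θ = -7/25, sin θ = -24/25: (-45, -2) → (267/25, 1094/25); (-27, -4) → (93/25, 676/25); (0, -8) → (-192/25, 56/25); (18, 10) → (114/25, -502/25); (0, -4) → (-96/25, 28/25)
T5 scale by (3/2, -3): (267/25, 1094/25) → (801/50, -3282/25); (93/25, 676/25) → (279/50, -2028/25); (-192/25, 56/25) → (-288/25, -168/25); (114/25, -502/25) → (171/25, 1506/25); (-96/25, 28/25) → (-144/25, -84/25)

image vertices: (801/50, -3282/25), (279/50, -2028/25), (-288/25, -168/25), (171/25, 1506/25), (-144/25, -84/25)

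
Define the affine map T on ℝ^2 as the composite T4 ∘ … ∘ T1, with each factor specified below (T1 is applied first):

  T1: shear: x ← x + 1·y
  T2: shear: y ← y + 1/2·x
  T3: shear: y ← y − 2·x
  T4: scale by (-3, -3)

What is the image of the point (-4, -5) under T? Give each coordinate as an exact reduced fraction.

T(p) = (27, -51/2)

T1 shear: x ← x + 1·y: (-4, -5) → (-9, -5)
T2 shear: y ← y + 1/2·x: (-9, -5) → (-9, -19/2)
T3 shear: y ← y − 2·x: (-9, -19/2) → (-9, 17/2)
T4 scale by (-3, -3): (-9, 17/2) → (27, -51/2)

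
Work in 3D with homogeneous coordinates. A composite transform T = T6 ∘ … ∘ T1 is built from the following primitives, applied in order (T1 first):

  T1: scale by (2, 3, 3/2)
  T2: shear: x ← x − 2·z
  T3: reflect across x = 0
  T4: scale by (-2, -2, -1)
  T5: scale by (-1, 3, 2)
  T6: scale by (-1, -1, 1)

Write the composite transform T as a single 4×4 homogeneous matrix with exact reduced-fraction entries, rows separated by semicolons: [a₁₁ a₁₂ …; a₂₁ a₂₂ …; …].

T1 = [2 0 0 0; 0 3 0 0; 0 0 3/2 0; 0 0 0 1]
T2·T1 = [2 0 -3 0; 0 3 0 0; 0 0 3/2 0; 0 0 0 1]
T3·…·T1 = [-2 0 3 0; 0 3 0 0; 0 0 3/2 0; 0 0 0 1]
T4·…·T1 = [4 0 -6 0; 0 -6 0 0; 0 0 -3/2 0; 0 0 0 1]
T5·…·T1 = [-4 0 6 0; 0 -18 0 0; 0 0 -3 0; 0 0 0 1]
T6·…·T1 = [4 0 -6 0; 0 18 0 0; 0 0 -3 0; 0 0 0 1]

T = [4 0 -6 0; 0 18 0 0; 0 0 -3 0; 0 0 0 1]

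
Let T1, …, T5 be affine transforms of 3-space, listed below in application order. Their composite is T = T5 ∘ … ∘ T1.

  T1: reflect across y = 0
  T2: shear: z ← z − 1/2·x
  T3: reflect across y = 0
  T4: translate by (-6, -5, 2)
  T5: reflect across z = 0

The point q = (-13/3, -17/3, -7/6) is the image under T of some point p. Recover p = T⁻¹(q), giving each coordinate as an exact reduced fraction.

p = (5/3, -2/3, 0)

T1 = [1 0 0 0; 0 -1 0 0; 0 0 1 0; 0 0 0 1]
T2·T1 = [1 0 0 0; 0 -1 0 0; -1/2 0 1 0; 0 0 0 1]
T3·…·T1 = [1 0 0 0; 0 1 0 0; -1/2 0 1 0; 0 0 0 1]
T4·…·T1 = [1 0 0 -6; 0 1 0 -5; -1/2 0 1 2; 0 0 0 1]
T5·…·T1 = [1 0 0 -6; 0 1 0 -5; 1/2 0 -1 -2; 0 0 0 1]
det M = -1; M⁻¹ = [1 0 0 6; 0 1 0 5; 1/2 0 -1 1; 0 0 0 1]
M⁻¹ · (-13/3, -17/3, -7/6)ᵀ = (5/3, -2/3, 0)ᵀ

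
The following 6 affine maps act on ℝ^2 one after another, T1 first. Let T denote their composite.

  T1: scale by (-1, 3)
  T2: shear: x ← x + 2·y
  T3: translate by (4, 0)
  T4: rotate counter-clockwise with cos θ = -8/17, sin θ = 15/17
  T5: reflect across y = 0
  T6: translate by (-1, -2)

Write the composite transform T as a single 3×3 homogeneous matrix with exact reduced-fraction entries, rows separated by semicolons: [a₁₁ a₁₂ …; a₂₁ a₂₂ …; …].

T1 = [-1 0 0; 0 3 0; 0 0 1]
T2·T1 = [-1 6 0; 0 3 0; 0 0 1]
T3·…·T1 = [-1 6 4; 0 3 0; 0 0 1]
T4·…·T1 = [8/17 -93/17 -32/17; -15/17 66/17 60/17; 0 0 1]
T5·…·T1 = [8/17 -93/17 -32/17; 15/17 -66/17 -60/17; 0 0 1]
T6·…·T1 = [8/17 -93/17 -49/17; 15/17 -66/17 -94/17; 0 0 1]

T = [8/17 -93/17 -49/17; 15/17 -66/17 -94/17; 0 0 1]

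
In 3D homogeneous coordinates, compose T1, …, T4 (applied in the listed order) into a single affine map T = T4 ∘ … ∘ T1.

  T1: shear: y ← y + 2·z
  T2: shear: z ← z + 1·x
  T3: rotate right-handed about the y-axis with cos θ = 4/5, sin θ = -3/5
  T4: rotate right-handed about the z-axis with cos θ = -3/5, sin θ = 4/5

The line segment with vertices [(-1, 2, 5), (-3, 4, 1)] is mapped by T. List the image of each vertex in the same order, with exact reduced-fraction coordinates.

T1 shear: y ← y + 2·z: (-1, 2, 5) → (-1, 12, 5); (-3, 4, 1) → (-3, 6, 1)
T2 shear: z ← z + 1·x: (-1, 12, 5) → (-1, 12, 4); (-3, 6, 1) → (-3, 6, -2)
T3 rotate right-handed about the y-axis with cos θ = 4/5, sin θ = -3/5: (-1, 12, 4) → (-16/5, 12, 13/5); (-3, 6, -2) → (-6/5, 6, -17/5)
T4 rotate right-handed about the z-axis with cos θ = -3/5, sin θ = 4/5: (-16/5, 12, 13/5) → (-192/25, -244/25, 13/5); (-6/5, 6, -17/5) → (-102/25, -114/25, -17/5)

image vertices: (-192/25, -244/25, 13/5), (-102/25, -114/25, -17/5)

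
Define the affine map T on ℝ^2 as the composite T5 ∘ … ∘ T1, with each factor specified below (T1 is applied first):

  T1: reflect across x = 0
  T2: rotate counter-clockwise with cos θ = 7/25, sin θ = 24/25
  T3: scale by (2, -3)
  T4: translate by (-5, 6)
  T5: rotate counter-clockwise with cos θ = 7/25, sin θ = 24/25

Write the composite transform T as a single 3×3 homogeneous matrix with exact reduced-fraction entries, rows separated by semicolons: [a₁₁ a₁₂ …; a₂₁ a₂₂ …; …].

T1 = [-1 0 0; 0 1 0; 0 0 1]
T2·T1 = [-7/25 -24/25 0; -24/25 7/25 0; 0 0 1]
T3·…·T1 = [-14/25 -48/25 0; 72/25 -21/25 0; 0 0 1]
T4·…·T1 = [-14/25 -48/25 -5; 72/25 -21/25 6; 0 0 1]
T5·…·T1 = [-1826/625 168/625 -179/25; 168/625 -1299/625 -78/25; 0 0 1]

T = [-1826/625 168/625 -179/25; 168/625 -1299/625 -78/25; 0 0 1]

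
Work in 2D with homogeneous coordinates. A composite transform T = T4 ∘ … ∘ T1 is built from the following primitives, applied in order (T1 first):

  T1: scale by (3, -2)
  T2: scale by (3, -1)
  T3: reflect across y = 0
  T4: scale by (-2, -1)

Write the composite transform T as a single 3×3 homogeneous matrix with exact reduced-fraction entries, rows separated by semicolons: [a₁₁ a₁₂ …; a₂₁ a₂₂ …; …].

T = [-18 0 0; 0 2 0; 0 0 1]

T1 = [3 0 0; 0 -2 0; 0 0 1]
T2·T1 = [9 0 0; 0 2 0; 0 0 1]
T3·…·T1 = [9 0 0; 0 -2 0; 0 0 1]
T4·…·T1 = [-18 0 0; 0 2 0; 0 0 1]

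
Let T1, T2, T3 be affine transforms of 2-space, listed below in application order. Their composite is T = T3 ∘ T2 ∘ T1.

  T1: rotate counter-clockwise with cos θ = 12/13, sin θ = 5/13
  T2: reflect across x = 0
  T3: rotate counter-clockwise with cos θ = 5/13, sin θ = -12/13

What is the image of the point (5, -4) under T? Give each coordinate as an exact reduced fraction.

T1 rotate counter-clockwise with cos θ = 12/13, sin θ = 5/13: (5, -4) → (80/13, -23/13)
T2 reflect across x = 0: (80/13, -23/13) → (-80/13, -23/13)
T3 rotate counter-clockwise with cos θ = 5/13, sin θ = -12/13: (-80/13, -23/13) → (-4, 5)

T(p) = (-4, 5)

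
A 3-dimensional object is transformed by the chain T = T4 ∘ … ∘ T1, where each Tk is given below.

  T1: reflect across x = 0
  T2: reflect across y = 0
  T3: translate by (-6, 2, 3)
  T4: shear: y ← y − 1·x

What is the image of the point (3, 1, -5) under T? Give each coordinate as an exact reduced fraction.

T(p) = (-9, 10, -2)

T1 reflect across x = 0: (3, 1, -5) → (-3, 1, -5)
T2 reflect across y = 0: (-3, 1, -5) → (-3, -1, -5)
T3 translate by (-6, 2, 3): (-3, -1, -5) → (-9, 1, -2)
T4 shear: y ← y − 1·x: (-9, 1, -2) → (-9, 10, -2)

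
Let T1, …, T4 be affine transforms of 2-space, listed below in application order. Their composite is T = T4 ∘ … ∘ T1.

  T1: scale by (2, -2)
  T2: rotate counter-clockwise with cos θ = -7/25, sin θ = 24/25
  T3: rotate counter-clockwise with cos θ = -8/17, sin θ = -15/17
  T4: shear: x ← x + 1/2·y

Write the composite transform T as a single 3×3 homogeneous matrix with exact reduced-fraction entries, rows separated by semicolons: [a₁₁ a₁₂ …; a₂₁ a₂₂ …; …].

T1 = [2 0 0; 0 -2 0; 0 0 1]
T2·T1 = [-14/25 48/25 0; 48/25 14/25 0; 0 0 1]
T3·…·T1 = [832/425 -174/425 0; -174/425 -832/425 0; 0 0 1]
T4·…·T1 = [149/85 -118/85 0; -174/425 -832/425 0; 0 0 1]

T = [149/85 -118/85 0; -174/425 -832/425 0; 0 0 1]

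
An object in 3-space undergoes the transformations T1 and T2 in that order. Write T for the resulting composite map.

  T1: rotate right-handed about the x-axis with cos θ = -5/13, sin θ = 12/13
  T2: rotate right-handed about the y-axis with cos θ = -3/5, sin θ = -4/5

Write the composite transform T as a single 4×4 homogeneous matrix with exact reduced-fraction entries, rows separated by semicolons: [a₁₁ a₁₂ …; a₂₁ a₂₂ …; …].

T = [-3/5 -48/65 4/13 0; 0 -5/13 -12/13 0; 4/5 -36/65 3/13 0; 0 0 0 1]

T1 = [1 0 0 0; 0 -5/13 -12/13 0; 0 12/13 -5/13 0; 0 0 0 1]
T2·T1 = [-3/5 -48/65 4/13 0; 0 -5/13 -12/13 0; 4/5 -36/65 3/13 0; 0 0 0 1]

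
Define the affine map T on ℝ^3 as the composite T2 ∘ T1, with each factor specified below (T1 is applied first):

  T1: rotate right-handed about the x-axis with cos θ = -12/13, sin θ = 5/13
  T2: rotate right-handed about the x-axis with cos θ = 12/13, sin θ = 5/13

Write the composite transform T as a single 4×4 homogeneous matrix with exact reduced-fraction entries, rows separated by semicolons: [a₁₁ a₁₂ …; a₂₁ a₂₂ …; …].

T = [1 0 0 0; 0 -1 0 0; 0 0 -1 0; 0 0 0 1]

T1 = [1 0 0 0; 0 -12/13 -5/13 0; 0 5/13 -12/13 0; 0 0 0 1]
T2·T1 = [1 0 0 0; 0 -1 0 0; 0 0 -1 0; 0 0 0 1]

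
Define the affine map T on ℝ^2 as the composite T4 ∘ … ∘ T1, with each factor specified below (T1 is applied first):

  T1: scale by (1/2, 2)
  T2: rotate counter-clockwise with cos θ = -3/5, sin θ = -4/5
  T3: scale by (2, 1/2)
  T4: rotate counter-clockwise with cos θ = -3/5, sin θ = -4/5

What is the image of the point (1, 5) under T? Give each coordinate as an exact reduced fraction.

T1 scale by (1/2, 2): (1, 5) → (1/2, 10)
T2 rotate counter-clockwise with cos θ = -3/5, sin θ = -4/5: (1/2, 10) → (77/10, -32/5)
T3 scale by (2, 1/2): (77/10, -32/5) → (77/5, -16/5)
T4 rotate counter-clockwise with cos θ = -3/5, sin θ = -4/5: (77/5, -16/5) → (-59/5, -52/5)

T(p) = (-59/5, -52/5)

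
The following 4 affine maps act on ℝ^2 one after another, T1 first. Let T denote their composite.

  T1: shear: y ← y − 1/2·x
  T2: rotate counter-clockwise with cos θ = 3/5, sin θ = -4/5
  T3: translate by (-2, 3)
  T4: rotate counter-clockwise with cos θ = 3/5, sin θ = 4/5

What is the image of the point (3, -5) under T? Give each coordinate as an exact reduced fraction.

T(p) = (-3/5, -63/10)

T1 shear: y ← y − 1/2·x: (3, -5) → (3, -13/2)
T2 rotate counter-clockwise with cos θ = 3/5, sin θ = -4/5: (3, -13/2) → (-17/5, -63/10)
T3 translate by (-2, 3): (-17/5, -63/10) → (-27/5, -33/10)
T4 rotate counter-clockwise with cos θ = 3/5, sin θ = 4/5: (-27/5, -33/10) → (-3/5, -63/10)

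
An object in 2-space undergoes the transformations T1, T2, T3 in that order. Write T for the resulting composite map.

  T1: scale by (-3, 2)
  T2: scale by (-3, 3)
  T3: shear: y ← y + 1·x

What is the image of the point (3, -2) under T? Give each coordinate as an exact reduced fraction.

T1 scale by (-3, 2): (3, -2) → (-9, -4)
T2 scale by (-3, 3): (-9, -4) → (27, -12)
T3 shear: y ← y + 1·x: (27, -12) → (27, 15)

T(p) = (27, 15)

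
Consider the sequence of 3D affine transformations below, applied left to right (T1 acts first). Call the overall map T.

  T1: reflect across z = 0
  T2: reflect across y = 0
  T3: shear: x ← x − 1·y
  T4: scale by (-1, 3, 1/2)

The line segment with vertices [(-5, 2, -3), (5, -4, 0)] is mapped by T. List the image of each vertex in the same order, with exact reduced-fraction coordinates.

image vertices: (3, -6, 3/2), (-1, 12, 0)

T1 reflect across z = 0: (-5, 2, -3) → (-5, 2, 3); (5, -4, 0) → (5, -4, 0)
T2 reflect across y = 0: (-5, 2, 3) → (-5, -2, 3); (5, -4, 0) → (5, 4, 0)
T3 shear: x ← x − 1·y: (-5, -2, 3) → (-3, -2, 3); (5, 4, 0) → (1, 4, 0)
T4 scale by (-1, 3, 1/2): (-3, -2, 3) → (3, -6, 3/2); (1, 4, 0) → (-1, 12, 0)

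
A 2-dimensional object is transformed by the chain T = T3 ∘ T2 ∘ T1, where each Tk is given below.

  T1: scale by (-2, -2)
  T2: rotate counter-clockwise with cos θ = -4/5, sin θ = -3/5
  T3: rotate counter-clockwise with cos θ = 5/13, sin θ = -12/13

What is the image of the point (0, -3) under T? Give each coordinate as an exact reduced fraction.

T1 scale by (-2, -2): (0, -3) → (0, 6)
T2 rotate counter-clockwise with cos θ = -4/5, sin θ = -3/5: (0, 6) → (18/5, -24/5)
T3 rotate counter-clockwise with cos θ = 5/13, sin θ = -12/13: (18/5, -24/5) → (-198/65, -336/65)

T(p) = (-198/65, -336/65)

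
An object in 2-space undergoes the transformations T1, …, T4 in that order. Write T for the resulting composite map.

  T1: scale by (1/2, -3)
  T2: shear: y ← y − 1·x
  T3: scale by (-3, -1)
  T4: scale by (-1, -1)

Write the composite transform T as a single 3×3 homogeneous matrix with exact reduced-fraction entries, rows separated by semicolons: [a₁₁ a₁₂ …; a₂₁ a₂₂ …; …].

T1 = [1/2 0 0; 0 -3 0; 0 0 1]
T2·T1 = [1/2 0 0; -1/2 -3 0; 0 0 1]
T3·…·T1 = [-3/2 0 0; 1/2 3 0; 0 0 1]
T4·…·T1 = [3/2 0 0; -1/2 -3 0; 0 0 1]

T = [3/2 0 0; -1/2 -3 0; 0 0 1]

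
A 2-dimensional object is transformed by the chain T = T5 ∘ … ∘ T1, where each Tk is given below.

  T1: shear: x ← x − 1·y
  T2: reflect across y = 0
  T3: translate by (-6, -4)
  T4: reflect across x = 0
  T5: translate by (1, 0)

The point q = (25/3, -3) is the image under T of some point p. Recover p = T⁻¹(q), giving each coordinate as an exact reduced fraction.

p = (-7/3, -1)

T1 = [1 -1 0; 0 1 0; 0 0 1]
T2·T1 = [1 -1 0; 0 -1 0; 0 0 1]
T3·…·T1 = [1 -1 -6; 0 -1 -4; 0 0 1]
T4·…·T1 = [-1 1 6; 0 -1 -4; 0 0 1]
T5·…·T1 = [-1 1 7; 0 -1 -4; 0 0 1]
det M = 1; M⁻¹ = [-1 -1 3; 0 -1 -4; 0 0 1]
M⁻¹ · (25/3, -3)ᵀ = (-7/3, -1)ᵀ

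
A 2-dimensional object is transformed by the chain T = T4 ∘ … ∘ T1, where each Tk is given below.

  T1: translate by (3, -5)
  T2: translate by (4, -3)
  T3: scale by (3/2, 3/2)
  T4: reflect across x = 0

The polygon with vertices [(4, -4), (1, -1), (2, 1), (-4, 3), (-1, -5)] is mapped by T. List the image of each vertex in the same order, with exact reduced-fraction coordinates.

image vertices: (-33/2, -18), (-12, -27/2), (-27/2, -21/2), (-9/2, -15/2), (-9, -39/2)

T1 translate by (3, -5): (4, -4) → (7, -9); (1, -1) → (4, -6); (2, 1) → (5, -4); (-4, 3) → (-1, -2); (-1, -5) → (2, -10)
T2 translate by (4, -3): (7, -9) → (11, -12); (4, -6) → (8, -9); (5, -4) → (9, -7); (-1, -2) → (3, -5); (2, -10) → (6, -13)
T3 scale by (3/2, 3/2): (11, -12) → (33/2, -18); (8, -9) → (12, -27/2); (9, -7) → (27/2, -21/2); (3, -5) → (9/2, -15/2); (6, -13) → (9, -39/2)
T4 reflect across x = 0: (33/2, -18) → (-33/2, -18); (12, -27/2) → (-12, -27/2); (27/2, -21/2) → (-27/2, -21/2); (9/2, -15/2) → (-9/2, -15/2); (9, -39/2) → (-9, -39/2)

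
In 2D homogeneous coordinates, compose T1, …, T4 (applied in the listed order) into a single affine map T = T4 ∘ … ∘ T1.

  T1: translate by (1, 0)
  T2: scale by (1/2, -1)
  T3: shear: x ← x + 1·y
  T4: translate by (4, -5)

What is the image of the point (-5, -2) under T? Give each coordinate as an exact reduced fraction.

T(p) = (4, -3)

T1 translate by (1, 0): (-5, -2) → (-4, -2)
T2 scale by (1/2, -1): (-4, -2) → (-2, 2)
T3 shear: x ← x + 1·y: (-2, 2) → (0, 2)
T4 translate by (4, -5): (0, 2) → (4, -3)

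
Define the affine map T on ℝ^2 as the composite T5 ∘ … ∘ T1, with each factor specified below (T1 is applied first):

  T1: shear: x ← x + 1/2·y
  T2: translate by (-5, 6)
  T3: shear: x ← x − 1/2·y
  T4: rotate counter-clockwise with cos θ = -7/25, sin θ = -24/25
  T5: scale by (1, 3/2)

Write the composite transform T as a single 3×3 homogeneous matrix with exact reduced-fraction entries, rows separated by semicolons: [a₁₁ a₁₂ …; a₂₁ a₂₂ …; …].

T = [-7/25 24/25 8; -36/25 -21/50 9; 0 0 1]

T1 = [1 1/2 0; 0 1 0; 0 0 1]
T2·T1 = [1 1/2 -5; 0 1 6; 0 0 1]
T3·…·T1 = [1 0 -8; 0 1 6; 0 0 1]
T4·…·T1 = [-7/25 24/25 8; -24/25 -7/25 6; 0 0 1]
T5·…·T1 = [-7/25 24/25 8; -36/25 -21/50 9; 0 0 1]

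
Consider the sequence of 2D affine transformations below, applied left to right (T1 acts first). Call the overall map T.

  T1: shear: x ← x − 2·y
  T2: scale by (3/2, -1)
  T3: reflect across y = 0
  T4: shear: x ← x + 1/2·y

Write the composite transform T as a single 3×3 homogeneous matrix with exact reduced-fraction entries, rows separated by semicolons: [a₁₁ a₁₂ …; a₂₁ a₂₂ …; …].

T1 = [1 -2 0; 0 1 0; 0 0 1]
T2·T1 = [3/2 -3 0; 0 -1 0; 0 0 1]
T3·…·T1 = [3/2 -3 0; 0 1 0; 0 0 1]
T4·…·T1 = [3/2 -5/2 0; 0 1 0; 0 0 1]

T = [3/2 -5/2 0; 0 1 0; 0 0 1]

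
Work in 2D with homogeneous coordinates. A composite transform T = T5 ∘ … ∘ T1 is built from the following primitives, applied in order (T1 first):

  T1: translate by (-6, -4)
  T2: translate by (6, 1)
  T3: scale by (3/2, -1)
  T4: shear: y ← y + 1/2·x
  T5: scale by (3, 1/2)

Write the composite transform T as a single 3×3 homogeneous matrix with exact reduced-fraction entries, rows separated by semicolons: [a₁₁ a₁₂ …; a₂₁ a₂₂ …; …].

T1 = [1 0 -6; 0 1 -4; 0 0 1]
T2·T1 = [1 0 0; 0 1 -3; 0 0 1]
T3·…·T1 = [3/2 0 0; 0 -1 3; 0 0 1]
T4·…·T1 = [3/2 0 0; 3/4 -1 3; 0 0 1]
T5·…·T1 = [9/2 0 0; 3/8 -1/2 3/2; 0 0 1]

T = [9/2 0 0; 3/8 -1/2 3/2; 0 0 1]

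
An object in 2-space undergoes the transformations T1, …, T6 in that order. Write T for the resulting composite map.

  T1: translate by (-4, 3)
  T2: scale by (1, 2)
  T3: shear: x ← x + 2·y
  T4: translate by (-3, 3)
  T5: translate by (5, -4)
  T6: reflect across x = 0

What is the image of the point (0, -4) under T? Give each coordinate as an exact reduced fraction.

T1 translate by (-4, 3): (0, -4) → (-4, -1)
T2 scale by (1, 2): (-4, -1) → (-4, -2)
T3 shear: x ← x + 2·y: (-4, -2) → (-8, -2)
T4 translate by (-3, 3): (-8, -2) → (-11, 1)
T5 translate by (5, -4): (-11, 1) → (-6, -3)
T6 reflect across x = 0: (-6, -3) → (6, -3)

T(p) = (6, -3)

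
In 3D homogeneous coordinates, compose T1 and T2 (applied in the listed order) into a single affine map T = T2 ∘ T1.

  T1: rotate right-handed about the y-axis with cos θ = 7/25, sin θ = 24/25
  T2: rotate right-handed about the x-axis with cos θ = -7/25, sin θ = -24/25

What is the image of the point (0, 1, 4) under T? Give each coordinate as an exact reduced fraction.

T(p) = (96/25, 497/625, -796/625)

T1 rotate right-handed about the y-axis with cos θ = 7/25, sin θ = 24/25: (0, 1, 4) → (96/25, 1, 28/25)
T2 rotate right-handed about the x-axis with cos θ = -7/25, sin θ = -24/25: (96/25, 1, 28/25) → (96/25, 497/625, -796/625)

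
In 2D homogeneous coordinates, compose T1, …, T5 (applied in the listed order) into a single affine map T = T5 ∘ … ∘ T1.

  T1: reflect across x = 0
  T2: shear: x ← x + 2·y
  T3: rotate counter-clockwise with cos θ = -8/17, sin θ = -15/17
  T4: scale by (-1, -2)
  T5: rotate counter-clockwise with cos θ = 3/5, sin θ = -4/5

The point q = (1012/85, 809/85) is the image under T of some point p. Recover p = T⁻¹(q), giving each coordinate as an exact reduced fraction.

p = (3/2, 4)

T1 = [-1 0 0; 0 1 0; 0 0 1]
T2·T1 = [-1 2 0; 0 1 0; 0 0 1]
T3·…·T1 = [8/17 -1/17 0; 15/17 -38/17 0; 0 0 1]
T4·…·T1 = [-8/17 1/17 0; -30/17 76/17 0; 0 0 1]
T5·…·T1 = [-144/85 307/85 0; -58/85 224/85 0; 0 0 1]
det M = -2; M⁻¹ = [-112/85 307/170 0; -29/85 72/85 0; 0 0 1]
M⁻¹ · (1012/85, 809/85)ᵀ = (3/2, 4)ᵀ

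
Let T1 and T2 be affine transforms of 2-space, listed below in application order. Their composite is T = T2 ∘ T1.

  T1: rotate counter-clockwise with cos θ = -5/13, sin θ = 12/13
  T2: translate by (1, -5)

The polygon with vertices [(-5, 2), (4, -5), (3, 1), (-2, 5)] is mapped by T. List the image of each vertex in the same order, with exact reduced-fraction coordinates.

T1 rotate counter-clockwise with cos θ = -5/13, sin θ = 12/13: (-5, 2) → (1/13, -70/13); (4, -5) → (40/13, 73/13); (3, 1) → (-27/13, 31/13); (-2, 5) → (-50/13, -49/13)
T2 translate by (1, -5): (1/13, -70/13) → (14/13, -135/13); (40/13, 73/13) → (53/13, 8/13); (-27/13, 31/13) → (-14/13, -34/13); (-50/13, -49/13) → (-37/13, -114/13)

image vertices: (14/13, -135/13), (53/13, 8/13), (-14/13, -34/13), (-37/13, -114/13)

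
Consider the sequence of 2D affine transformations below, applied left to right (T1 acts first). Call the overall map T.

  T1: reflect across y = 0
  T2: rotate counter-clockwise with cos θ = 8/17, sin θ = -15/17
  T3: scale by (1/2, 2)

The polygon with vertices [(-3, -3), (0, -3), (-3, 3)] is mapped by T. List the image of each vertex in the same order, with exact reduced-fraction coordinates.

T1 reflect across y = 0: (-3, -3) → (-3, 3); (0, -3) → (0, 3); (-3, 3) → (-3, -3)
T2 rotate counter-clockwise with cos θ = 8/17, sin θ = -15/17: (-3, 3) → (21/17, 69/17); (0, 3) → (45/17, 24/17); (-3, -3) → (-69/17, 21/17)
T3 scale by (1/2, 2): (21/17, 69/17) → (21/34, 138/17); (45/17, 24/17) → (45/34, 48/17); (-69/17, 21/17) → (-69/34, 42/17)

image vertices: (21/34, 138/17), (45/34, 48/17), (-69/34, 42/17)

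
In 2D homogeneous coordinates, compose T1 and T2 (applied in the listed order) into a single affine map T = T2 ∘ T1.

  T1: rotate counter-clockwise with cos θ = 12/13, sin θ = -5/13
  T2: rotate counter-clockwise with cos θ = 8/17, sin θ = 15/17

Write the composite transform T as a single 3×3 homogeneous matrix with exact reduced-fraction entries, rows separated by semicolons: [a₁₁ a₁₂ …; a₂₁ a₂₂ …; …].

T1 = [12/13 5/13 0; -5/13 12/13 0; 0 0 1]
T2·T1 = [171/221 -140/221 0; 140/221 171/221 0; 0 0 1]

T = [171/221 -140/221 0; 140/221 171/221 0; 0 0 1]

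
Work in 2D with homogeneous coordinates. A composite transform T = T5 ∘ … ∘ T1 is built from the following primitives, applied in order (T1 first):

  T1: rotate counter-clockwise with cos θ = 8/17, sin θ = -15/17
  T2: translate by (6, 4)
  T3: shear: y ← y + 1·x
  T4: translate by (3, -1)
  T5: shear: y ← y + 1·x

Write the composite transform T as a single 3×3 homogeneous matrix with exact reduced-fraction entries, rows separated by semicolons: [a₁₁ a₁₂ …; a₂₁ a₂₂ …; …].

T = [8/17 15/17 9; 1/17 38/17 18; 0 0 1]

T1 = [8/17 15/17 0; -15/17 8/17 0; 0 0 1]
T2·T1 = [8/17 15/17 6; -15/17 8/17 4; 0 0 1]
T3·…·T1 = [8/17 15/17 6; -7/17 23/17 10; 0 0 1]
T4·…·T1 = [8/17 15/17 9; -7/17 23/17 9; 0 0 1]
T5·…·T1 = [8/17 15/17 9; 1/17 38/17 18; 0 0 1]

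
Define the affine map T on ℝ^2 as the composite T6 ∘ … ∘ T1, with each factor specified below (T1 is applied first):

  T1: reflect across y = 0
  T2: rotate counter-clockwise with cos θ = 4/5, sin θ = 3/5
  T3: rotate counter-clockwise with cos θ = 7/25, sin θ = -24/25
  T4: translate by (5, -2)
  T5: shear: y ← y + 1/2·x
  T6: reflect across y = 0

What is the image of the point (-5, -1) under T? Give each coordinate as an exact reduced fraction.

T1 reflect across y = 0: (-5, -1) → (-5, 1)
T2 rotate counter-clockwise with cos θ = 4/5, sin θ = 3/5: (-5, 1) → (-23/5, -11/5)
T3 rotate counter-clockwise with cos θ = 7/25, sin θ = -24/25: (-23/5, -11/5) → (-17/5, 19/5)
T4 translate by (5, -2): (-17/5, 19/5) → (8/5, 9/5)
T5 shear: y ← y + 1/2·x: (8/5, 9/5) → (8/5, 13/5)
T6 reflect across y = 0: (8/5, 13/5) → (8/5, -13/5)

T(p) = (8/5, -13/5)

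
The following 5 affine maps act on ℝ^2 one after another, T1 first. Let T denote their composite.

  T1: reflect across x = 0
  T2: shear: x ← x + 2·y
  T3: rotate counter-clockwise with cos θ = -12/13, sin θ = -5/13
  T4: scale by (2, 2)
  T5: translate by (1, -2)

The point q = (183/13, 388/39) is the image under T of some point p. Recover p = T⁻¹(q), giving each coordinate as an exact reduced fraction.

p = (7/3, -3)

T1 = [-1 0 0; 0 1 0; 0 0 1]
T2·T1 = [-1 2 0; 0 1 0; 0 0 1]
T3·…·T1 = [12/13 -19/13 0; 5/13 -22/13 0; 0 0 1]
T4·…·T1 = [24/13 -38/13 0; 10/13 -44/13 0; 0 0 1]
T5·…·T1 = [24/13 -38/13 1; 10/13 -44/13 -2; 0 0 1]
det M = -4; M⁻¹ = [11/13 -19/26 -30/13; 5/26 -6/13 -29/26; 0 0 1]
M⁻¹ · (183/13, 388/39)ᵀ = (7/3, -3)ᵀ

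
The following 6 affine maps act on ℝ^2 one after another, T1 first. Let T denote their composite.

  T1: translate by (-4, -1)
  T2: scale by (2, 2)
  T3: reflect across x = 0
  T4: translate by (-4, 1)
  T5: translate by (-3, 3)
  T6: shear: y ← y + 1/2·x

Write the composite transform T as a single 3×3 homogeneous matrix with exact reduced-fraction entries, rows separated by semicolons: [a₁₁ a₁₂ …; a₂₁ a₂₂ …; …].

T1 = [1 0 -4; 0 1 -1; 0 0 1]
T2·T1 = [2 0 -8; 0 2 -2; 0 0 1]
T3·…·T1 = [-2 0 8; 0 2 -2; 0 0 1]
T4·…·T1 = [-2 0 4; 0 2 -1; 0 0 1]
T5·…·T1 = [-2 0 1; 0 2 2; 0 0 1]
T6·…·T1 = [-2 0 1; -1 2 5/2; 0 0 1]

T = [-2 0 1; -1 2 5/2; 0 0 1]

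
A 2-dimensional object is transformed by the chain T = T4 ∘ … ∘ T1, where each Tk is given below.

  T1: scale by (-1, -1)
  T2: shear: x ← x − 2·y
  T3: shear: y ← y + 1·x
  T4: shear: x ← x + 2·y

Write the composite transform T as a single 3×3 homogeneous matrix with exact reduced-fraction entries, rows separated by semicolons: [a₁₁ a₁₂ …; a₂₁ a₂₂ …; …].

T = [-3 4 0; -1 1 0; 0 0 1]

T1 = [-1 0 0; 0 -1 0; 0 0 1]
T2·T1 = [-1 2 0; 0 -1 0; 0 0 1]
T3·…·T1 = [-1 2 0; -1 1 0; 0 0 1]
T4·…·T1 = [-3 4 0; -1 1 0; 0 0 1]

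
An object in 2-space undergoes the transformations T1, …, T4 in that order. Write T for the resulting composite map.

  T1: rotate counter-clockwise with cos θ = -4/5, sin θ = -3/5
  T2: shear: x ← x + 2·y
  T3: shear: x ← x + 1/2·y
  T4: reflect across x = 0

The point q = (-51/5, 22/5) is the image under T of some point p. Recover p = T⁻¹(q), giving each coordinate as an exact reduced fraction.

p = (-2, -4)

T1 = [-4/5 3/5 0; -3/5 -4/5 0; 0 0 1]
T2·T1 = [-2 -1 0; -3/5 -4/5 0; 0 0 1]
T3·…·T1 = [-23/10 -7/5 0; -3/5 -4/5 0; 0 0 1]
T4·…·T1 = [23/10 7/5 0; -3/5 -4/5 0; 0 0 1]
det M = -1; M⁻¹ = [4/5 7/5 0; -3/5 -23/10 0; 0 0 1]
M⁻¹ · (-51/5, 22/5)ᵀ = (-2, -4)ᵀ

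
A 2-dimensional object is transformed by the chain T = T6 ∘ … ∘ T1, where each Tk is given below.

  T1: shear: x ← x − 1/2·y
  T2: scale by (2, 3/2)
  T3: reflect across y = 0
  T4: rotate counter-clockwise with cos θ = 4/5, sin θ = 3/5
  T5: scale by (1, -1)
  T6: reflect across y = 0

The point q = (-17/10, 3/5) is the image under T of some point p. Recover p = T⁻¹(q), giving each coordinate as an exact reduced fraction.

T1 = [1 -1/2 0; 0 1 0; 0 0 1]
T2·T1 = [2 -1 0; 0 3/2 0; 0 0 1]
T3·…·T1 = [2 -1 0; 0 -3/2 0; 0 0 1]
T4·…·T1 = [8/5 1/10 0; 6/5 -9/5 0; 0 0 1]
T5·…·T1 = [8/5 1/10 0; -6/5 9/5 0; 0 0 1]
T6·…·T1 = [8/5 1/10 0; 6/5 -9/5 0; 0 0 1]
det M = -3; M⁻¹ = [3/5 1/30 0; 2/5 -8/15 0; 0 0 1]
M⁻¹ · (-17/10, 3/5)ᵀ = (-1, -1)ᵀ

p = (-1, -1)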